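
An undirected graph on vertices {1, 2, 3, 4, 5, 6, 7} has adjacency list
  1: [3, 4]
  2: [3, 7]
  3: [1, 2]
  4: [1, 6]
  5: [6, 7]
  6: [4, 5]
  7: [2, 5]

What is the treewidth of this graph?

2

A width-2 tree decomposition is:
Bags: B1 = {4, 5, 6}  B2 = {4, 5, 7}  B3 = {2, 4, 7}  B4 = {2, 3, 4}  B5 = {1, 3, 4}
Tree: B1–B2, B2–B3, B3–B4, B4–B5
The largest bag has 3 vertices, giving width 2; this decomposition certifies tw(G) ≤ 2. For the lower bound, G contains the cycle 4–6–5–7–2–3–1–4, so G is not a forest; only forests have treewidth ≤ 1, hence tw(G) ≥ 2. Combining the bounds, tw(G) = 2.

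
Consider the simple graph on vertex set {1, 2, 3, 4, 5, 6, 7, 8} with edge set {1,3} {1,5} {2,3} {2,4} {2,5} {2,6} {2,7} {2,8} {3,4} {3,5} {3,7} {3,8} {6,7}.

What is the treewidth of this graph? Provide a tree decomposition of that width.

Treewidth 2.
One optimal decomposition is:
Bags: B1 = {2, 3, 5}  B2 = {2, 3, 4}  B3 = {1, 3, 5}  B4 = {2, 3, 7}  B5 = {2, 3, 8}  B6 = {2, 6, 7}
Tree: B1–B2, B1–B3, B2–B4, B4–B5, B4–B6

Each bag holds 3 vertices, so the decomposition has width 2, which upper-bounds the treewidth. On the other hand G contains the 3-clique {1, 3, 5}. A clique must lie in a single bag of any decomposition, so no decomposition can have width below 2. Hence tw(G) = 2 exactly.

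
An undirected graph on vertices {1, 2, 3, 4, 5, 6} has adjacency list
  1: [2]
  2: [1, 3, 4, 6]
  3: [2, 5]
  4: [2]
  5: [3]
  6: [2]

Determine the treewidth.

A width-1 tree decomposition is:
Bags: B1 = {2, 4}  B2 = {2, 6}  B3 = {2, 3}  B4 = {3, 5}  B5 = {1, 2}
Tree: B1–B2, B1–B3, B3–B4, B1–B5
The largest bag has 2 vertices, giving width 1; this decomposition certifies tw(G) ≤ 1. Since G has at least one edge (e.g. 4–2), it is not an edgeless graph, so tw(G) ≥ 1. Hence tw(G) = 1 exactly.

1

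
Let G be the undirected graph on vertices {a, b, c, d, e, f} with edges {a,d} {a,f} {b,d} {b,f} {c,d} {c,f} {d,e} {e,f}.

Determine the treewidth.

A width-2 tree decomposition is:
Bags: B1 = {c, d, f}  B2 = {d, e, f}  B3 = {a, d, f}  B4 = {b, d, f}
Tree: B1–B2, B2–B3, B3–B4
Each bag holds 3 vertices, so the decomposition has width 2, which upper-bounds the treewidth. The edges c–d–e–f–c form a cycle, so G is not a tree and its treewidth is at least 2. Combining the bounds, tw(G) = 2.

2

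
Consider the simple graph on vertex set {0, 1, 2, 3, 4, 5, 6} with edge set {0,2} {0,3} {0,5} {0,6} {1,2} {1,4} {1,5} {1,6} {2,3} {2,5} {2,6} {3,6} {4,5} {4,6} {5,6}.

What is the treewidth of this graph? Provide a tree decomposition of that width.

The largest bag has 4 vertices, giving width 3; this decomposition certifies tw(G) ≤ 3. On the other hand G contains the 4-clique {0, 2, 3, 6}. A clique must lie in a single bag of any decomposition, so no decomposition can have width below 3. Hence tw(G) = 3 exactly.

Treewidth 3.
Bags: B1 = {0, 2, 5, 6}  B2 = {1, 2, 5, 6}  B3 = {0, 2, 3, 6}  B4 = {1, 4, 5, 6}
Tree: B1–B2, B1–B3, B2–B4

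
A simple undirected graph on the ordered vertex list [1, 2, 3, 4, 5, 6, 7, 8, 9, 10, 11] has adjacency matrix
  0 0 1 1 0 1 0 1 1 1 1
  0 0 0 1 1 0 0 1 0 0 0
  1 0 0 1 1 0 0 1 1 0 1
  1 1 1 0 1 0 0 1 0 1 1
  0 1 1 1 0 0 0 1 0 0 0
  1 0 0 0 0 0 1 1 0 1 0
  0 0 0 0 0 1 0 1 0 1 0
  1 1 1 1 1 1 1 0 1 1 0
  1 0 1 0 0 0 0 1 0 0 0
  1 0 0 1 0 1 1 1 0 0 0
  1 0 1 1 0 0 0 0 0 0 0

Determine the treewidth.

A width-3 tree decomposition is:
Bags: B1 = {1, 4, 8, 10}  B2 = {1, 3, 4, 8}  B3 = {1, 6, 8, 10}  B4 = {3, 4, 5, 8}  B5 = {1, 3, 8, 9}  B6 = {6, 7, 8, 10}  B7 = {2, 4, 5, 8}  B8 = {1, 3, 4, 11}
Tree: B1–B2, B1–B3, B2–B4, B2–B5, B3–B6, B4–B7, B2–B8
Every bag has size at most 4, so the width is 4 − 1 = 3 and tw(G) ≤ 3. On the other hand G contains the 4-clique {1, 4, 8, 10}. A clique must lie in a single bag of any decomposition, so no decomposition can have width below 3. Hence tw(G) = 3 exactly.

3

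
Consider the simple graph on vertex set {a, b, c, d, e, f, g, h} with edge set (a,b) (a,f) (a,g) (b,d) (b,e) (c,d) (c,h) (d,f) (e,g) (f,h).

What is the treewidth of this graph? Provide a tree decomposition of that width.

Treewidth 2.
One such decomposition:
Bags: B1 = {a, e, g}  B2 = {a, b, e}  B3 = {a, b, f}  B4 = {b, d, f}  B5 = {d, f, h}  B6 = {c, d, h}
Tree: B1–B2, B2–B3, B3–B4, B4–B5, B5–B6

Every bag has size at most 3, so the width is 3 − 1 = 2 and tw(G) ≤ 2. For the lower bound, G contains the cycle g–e–b–a–g, so G is not a forest; only forests have treewidth ≤ 1, hence tw(G) ≥ 2. Therefore the treewidth is 2.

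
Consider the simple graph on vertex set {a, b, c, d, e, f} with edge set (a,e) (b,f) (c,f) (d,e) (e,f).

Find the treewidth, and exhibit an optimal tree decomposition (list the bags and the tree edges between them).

Treewidth 1.
Bags: B1 = {e, f}  B2 = {b, f}  B3 = {d, e}  B4 = {c, f}  B5 = {a, e}
Tree: B1–B2, B1–B3, B2–B4, B1–B5

Every bag has size at most 2, so the width is 2 − 1 = 1 and tw(G) ≤ 1. Since G has at least one edge (e.g. f–e), it is not an edgeless graph, so tw(G) ≥ 1. Therefore the treewidth is 1.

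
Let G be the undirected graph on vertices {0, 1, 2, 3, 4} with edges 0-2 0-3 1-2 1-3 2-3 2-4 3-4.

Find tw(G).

2

A width-2 tree decomposition is:
Bags: B1 = {2, 3, 4}  B2 = {0, 2, 3}  B3 = {1, 2, 3}
Tree: B1–B2, B2–B3
Each bag holds 3 vertices, so the decomposition has width 2, which upper-bounds the treewidth. On the other hand G contains the 3-clique {0, 2, 3}. A clique must lie in a single bag of any decomposition, so no decomposition can have width below 2. Combining the bounds, tw(G) = 2.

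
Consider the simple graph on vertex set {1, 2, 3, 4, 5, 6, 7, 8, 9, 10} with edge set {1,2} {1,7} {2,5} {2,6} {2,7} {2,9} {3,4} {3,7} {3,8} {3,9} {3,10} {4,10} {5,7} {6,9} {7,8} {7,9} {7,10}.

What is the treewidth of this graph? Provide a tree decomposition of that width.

The largest bag has 3 vertices, giving width 2; this decomposition certifies tw(G) ≤ 2. For the lower bound, the 3 vertices {3, 4, 10} are pairwise adjacent, and any tree decomposition puts a clique entirely inside one bag — forcing width ≥ 2. The upper and lower bounds meet at 2, so that is the treewidth.

Treewidth 2.
One such decomposition:
Bags: B1 = {2, 7, 9}  B2 = {3, 7, 9}  B3 = {1, 2, 7}  B4 = {3, 7, 10}  B5 = {3, 4, 10}  B6 = {3, 7, 8}  B7 = {2, 5, 7}  B8 = {2, 6, 9}
Tree: B1–B2, B1–B3, B2–B4, B4–B5, B4–B6, B3–B7, B1–B8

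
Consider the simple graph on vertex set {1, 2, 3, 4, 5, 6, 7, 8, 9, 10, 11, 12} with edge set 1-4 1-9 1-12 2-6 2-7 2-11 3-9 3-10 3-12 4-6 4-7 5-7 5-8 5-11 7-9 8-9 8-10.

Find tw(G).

A width-3 tree decomposition is:
Bags: B1 = {2, 4, 6, 11}  B2 = {2, 4, 7, 11}  B3 = {4, 5, 7, 11}  B4 = {1, 4, 5, 7}  B5 = {1, 5, 7, 9}  B6 = {1, 5, 8, 9}  B7 = {1, 8, 9, 12}  B8 = {3, 8, 9, 12}  B9 = {3, 8, 10, 12}
Tree: B1–B2, B2–B3, B3–B4, B4–B5, B5–B6, B6–B7, B7–B8, B8–B9
Each bag holds 4 vertices, so the decomposition has width 3, which upper-bounds the treewidth. For the lower bound: the 4 vertex sets {2,6,11}, {4}, {7}, {1,5,8,9} are disjoint, each induces a connected subgraph, and every pair is joined by at least one edge of G. Contracting each set to a single vertex therefore yields K_{4} as a minor, and since treewidth is minor-monotone, tw(G) ≥ tw(K_{4}) = 3. Combining the bounds, tw(G) = 3.

3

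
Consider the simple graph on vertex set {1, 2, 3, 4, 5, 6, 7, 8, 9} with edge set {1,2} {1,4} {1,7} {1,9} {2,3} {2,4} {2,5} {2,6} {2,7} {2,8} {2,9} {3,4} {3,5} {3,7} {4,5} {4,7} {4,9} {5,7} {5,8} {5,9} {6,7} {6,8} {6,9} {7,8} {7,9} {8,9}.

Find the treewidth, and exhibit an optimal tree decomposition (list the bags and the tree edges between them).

Treewidth 4.
Bags: B1 = {1, 2, 4, 7, 9}  B2 = {2, 4, 5, 7, 9}  B3 = {2, 5, 7, 8, 9}  B4 = {2, 3, 4, 5, 7}  B5 = {2, 6, 7, 8, 9}
Tree: B1–B2, B2–B3, B2–B4, B3–B5

Each bag holds 5 vertices, so the decomposition has width 4, which upper-bounds the treewidth. For the lower bound, the 5 vertices {2, 5, 7, 8, 9} are pairwise adjacent, and any tree decomposition puts a clique entirely inside one bag — forcing width ≥ 4. Combining the bounds, tw(G) = 4.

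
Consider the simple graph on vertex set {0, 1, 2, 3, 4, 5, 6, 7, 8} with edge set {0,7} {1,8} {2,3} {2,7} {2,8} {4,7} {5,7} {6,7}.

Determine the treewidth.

A width-1 tree decomposition is:
Bags: B1 = {0, 7}  B2 = {2, 7}  B3 = {2, 8}  B4 = {5, 7}  B5 = {2, 3}  B6 = {6, 7}  B7 = {4, 7}  B8 = {1, 8}
Tree: B1–B2, B2–B3, B1–B4, B3–B5, B4–B6, B2–B7, B3–B8
The largest bag has 2 vertices, giving width 1; this decomposition certifies tw(G) ≤ 1. G has an edge, so its treewidth is at least 1. Hence tw(G) = 1 exactly.

1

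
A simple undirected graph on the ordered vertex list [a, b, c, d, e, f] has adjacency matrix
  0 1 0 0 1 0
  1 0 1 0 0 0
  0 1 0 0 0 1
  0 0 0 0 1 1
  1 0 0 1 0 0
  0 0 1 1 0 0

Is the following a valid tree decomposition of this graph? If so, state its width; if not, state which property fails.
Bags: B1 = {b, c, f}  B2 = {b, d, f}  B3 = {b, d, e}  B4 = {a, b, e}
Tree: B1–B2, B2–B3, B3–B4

Yes; width 2.

Every vertex of G appears in some bag (union = {a, b, c, d, e, f}); every edge is covered by a bag; and for each vertex v the set of bags containing v is connected in the bag tree. The decomposition is therefore valid. The largest bag has 3 vertices, so the width is 2.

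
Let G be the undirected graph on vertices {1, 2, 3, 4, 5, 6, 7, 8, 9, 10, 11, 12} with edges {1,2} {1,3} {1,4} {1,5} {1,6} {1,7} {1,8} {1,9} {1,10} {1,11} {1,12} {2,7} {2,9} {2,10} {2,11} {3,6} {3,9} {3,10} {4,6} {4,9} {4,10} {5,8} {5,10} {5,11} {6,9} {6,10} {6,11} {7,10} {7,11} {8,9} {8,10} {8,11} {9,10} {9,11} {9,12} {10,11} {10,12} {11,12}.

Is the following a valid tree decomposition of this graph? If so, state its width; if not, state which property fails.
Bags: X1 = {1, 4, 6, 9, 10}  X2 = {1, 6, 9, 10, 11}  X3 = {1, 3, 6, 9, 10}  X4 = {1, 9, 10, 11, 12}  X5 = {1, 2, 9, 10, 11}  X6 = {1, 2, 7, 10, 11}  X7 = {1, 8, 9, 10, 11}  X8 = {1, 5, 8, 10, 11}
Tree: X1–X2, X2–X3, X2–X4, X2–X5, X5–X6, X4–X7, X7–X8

Yes; width 4.

Vertex coverage: the bags together contain {1, 2, 3, 4, 5, 6, 7, 8, 9, 10, 11, 12}, the full vertex set. Edge coverage: each edge of G has both endpoints in at least one bag. Running intersection: for every vertex, the bags containing it form a connected subtree. All three properties hold, so this is a valid tree decomposition of width max|bag| − 1 = 4, and hence tw(G) ≤ 4.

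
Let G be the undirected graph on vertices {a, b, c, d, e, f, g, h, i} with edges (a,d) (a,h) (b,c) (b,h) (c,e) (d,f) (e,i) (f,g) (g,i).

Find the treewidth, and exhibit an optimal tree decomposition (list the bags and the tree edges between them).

The largest bag has 3 vertices, giving width 2; this decomposition certifies tw(G) ≤ 2. For the lower bound, G contains the cycle i–e–c–b–h–a–d–f–g–i, so G is not a forest; only forests have treewidth ≤ 1, hence tw(G) ≥ 2. Combining the bounds, tw(G) = 2.

Treewidth 2.
Bags: B1 = {c, e, i}  B2 = {b, c, i}  B3 = {b, h, i}  B4 = {a, h, i}  B5 = {a, d, i}  B6 = {d, f, i}  B7 = {f, g, i}
Tree: B1–B2, B2–B3, B3–B4, B4–B5, B5–B6, B6–B7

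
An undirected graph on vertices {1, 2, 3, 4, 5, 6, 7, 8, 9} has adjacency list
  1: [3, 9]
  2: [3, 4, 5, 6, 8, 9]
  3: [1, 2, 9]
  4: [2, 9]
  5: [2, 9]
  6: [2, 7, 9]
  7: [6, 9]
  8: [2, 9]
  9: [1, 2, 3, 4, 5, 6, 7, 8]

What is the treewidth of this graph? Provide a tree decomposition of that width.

Treewidth 2.
One such decomposition:
Bags: B1 = {2, 3, 9}  B2 = {2, 8, 9}  B3 = {2, 6, 9}  B4 = {2, 4, 9}  B5 = {2, 5, 9}  B6 = {6, 7, 9}  B7 = {1, 3, 9}
Tree: B1–B2, B2–B3, B2–B4, B2–B5, B3–B6, B1–B7

Every bag has size at most 3, so the width is 3 − 1 = 2 and tw(G) ≤ 2. Conversely, {1, 3, 9} is a clique of size 3, and the vertices of any clique must share a bag in every tree decomposition; so some bag has ≥ 3 vertices and tw(G) ≥ 2. The upper and lower bounds meet at 2, so that is the treewidth.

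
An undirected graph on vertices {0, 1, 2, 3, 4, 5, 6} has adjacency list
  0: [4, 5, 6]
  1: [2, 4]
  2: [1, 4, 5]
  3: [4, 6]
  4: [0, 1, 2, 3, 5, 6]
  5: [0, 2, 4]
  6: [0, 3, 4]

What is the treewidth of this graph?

2

A width-2 tree decomposition is:
Bags: B1 = {2, 4, 5}  B2 = {0, 4, 5}  B3 = {0, 4, 6}  B4 = {3, 4, 6}  B5 = {1, 2, 4}
Tree: B1–B2, B2–B3, B3–B4, B1–B5
Each bag holds 3 vertices, so the decomposition has width 2, which upper-bounds the treewidth. For the lower bound, the 3 vertices {0, 4, 5} are pairwise adjacent, and any tree decomposition puts a clique entirely inside one bag — forcing width ≥ 2. The upper and lower bounds meet at 2, so that is the treewidth.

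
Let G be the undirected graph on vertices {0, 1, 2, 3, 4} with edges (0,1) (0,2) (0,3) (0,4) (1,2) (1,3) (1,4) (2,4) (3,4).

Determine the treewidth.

3

A width-3 tree decomposition is:
Bags: B1 = {0, 1, 2, 4}  B2 = {0, 1, 3, 4}
Tree: B1–B2
Each bag holds 4 vertices, so the decomposition has width 3, which upper-bounds the treewidth. Conversely, {0, 1, 2, 4} is a clique of size 4, and the vertices of any clique must share a bag in every tree decomposition; so some bag has ≥ 4 vertices and tw(G) ≥ 3. Therefore the treewidth is 3.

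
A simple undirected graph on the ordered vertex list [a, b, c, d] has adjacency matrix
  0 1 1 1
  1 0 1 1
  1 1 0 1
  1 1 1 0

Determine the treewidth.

A width-3 tree decomposition is:
Bags: B1 = {a, b, c, d}
Tree: (single bag)
With just one bag of size 4, the width is 4 − 1 = 3, so tw(G) ≤ 3. For the lower bound, the 4 vertices {a, b, c, d} are pairwise adjacent, and any tree decomposition puts a clique entirely inside one bag — forcing width ≥ 3. Therefore the treewidth is 3.

3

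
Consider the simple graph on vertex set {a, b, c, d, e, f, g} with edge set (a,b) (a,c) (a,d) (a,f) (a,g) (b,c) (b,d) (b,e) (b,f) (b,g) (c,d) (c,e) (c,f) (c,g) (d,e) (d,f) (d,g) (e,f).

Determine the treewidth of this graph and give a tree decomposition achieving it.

Treewidth 4.
One optimal decomposition is:
Bags: B1 = {b, c, d, e, f}  B2 = {a, b, c, d, f}  B3 = {a, b, c, d, g}
Tree: B1–B2, B2–B3

Each bag holds 5 vertices, so the decomposition has width 4, which upper-bounds the treewidth. Conversely, {a, b, c, d, g} is a clique of size 5, and the vertices of any clique must share a bag in every tree decomposition; so some bag has ≥ 5 vertices and tw(G) ≥ 4. The upper and lower bounds meet at 4, so that is the treewidth.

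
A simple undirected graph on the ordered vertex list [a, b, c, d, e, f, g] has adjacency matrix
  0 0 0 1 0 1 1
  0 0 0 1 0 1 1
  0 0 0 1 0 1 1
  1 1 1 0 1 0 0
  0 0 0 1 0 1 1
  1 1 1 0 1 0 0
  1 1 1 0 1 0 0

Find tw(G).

A width-3 tree decomposition is:
Bags: B1 = {c, d, f, g}  B2 = {d, e, f, g}  B3 = {a, d, f, g}  B4 = {b, d, f, g}
Tree: B1–B2, B2–B3, B3–B4
Every bag has size at most 4, so the width is 4 − 1 = 3 and tw(G) ≤ 3. For the lower bound: the 4 vertex sets {c,f}, {d,e}, {g}, {a} are disjoint, each induces a connected subgraph, and every pair is joined by at least one edge of G. Contracting each set to a single vertex therefore yields K_{4} as a minor, and since treewidth is minor-monotone, tw(G) ≥ tw(K_{4}) = 3. Therefore the treewidth is 3.

3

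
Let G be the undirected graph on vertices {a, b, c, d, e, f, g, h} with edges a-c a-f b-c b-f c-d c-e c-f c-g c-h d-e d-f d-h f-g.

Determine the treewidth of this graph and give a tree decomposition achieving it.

Every bag has size at most 3, so the width is 3 − 1 = 2 and tw(G) ≤ 2. Conversely, {c, d, e} is a clique of size 3, and the vertices of any clique must share a bag in every tree decomposition; so some bag has ≥ 3 vertices and tw(G) ≥ 2. The upper and lower bounds meet at 2, so that is the treewidth.

Treewidth 2.
One optimal decomposition is:
Bags: B1 = {c, d, f}  B2 = {c, f, g}  B3 = {a, c, f}  B4 = {c, d, h}  B5 = {b, c, f}  B6 = {c, d, e}
Tree: B1–B2, B1–B3, B1–B4, B1–B5, B4–B6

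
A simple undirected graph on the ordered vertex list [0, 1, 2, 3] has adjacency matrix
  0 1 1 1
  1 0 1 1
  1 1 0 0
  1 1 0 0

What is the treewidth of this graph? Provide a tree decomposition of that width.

Every bag has size at most 3, so the width is 3 − 1 = 2 and tw(G) ≤ 2. On the other hand G contains the 3-clique {0, 1, 2}. A clique must lie in a single bag of any decomposition, so no decomposition can have width below 2. Hence tw(G) = 2 exactly.

Treewidth 2.
One optimal decomposition is:
Bags: B1 = {0, 1, 3}  B2 = {0, 1, 2}
Tree: B1–B2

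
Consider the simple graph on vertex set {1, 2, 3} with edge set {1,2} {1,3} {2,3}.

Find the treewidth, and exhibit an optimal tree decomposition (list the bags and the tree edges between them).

With just one bag of size 3, the width is 3 − 1 = 2, so tw(G) ≤ 2. For the lower bound, the 3 vertices {1, 2, 3} are pairwise adjacent, and any tree decomposition puts a clique entirely inside one bag — forcing width ≥ 2. Therefore the treewidth is 2.

Treewidth 2.
Bags: B1 = {1, 2, 3}
Tree: (single bag)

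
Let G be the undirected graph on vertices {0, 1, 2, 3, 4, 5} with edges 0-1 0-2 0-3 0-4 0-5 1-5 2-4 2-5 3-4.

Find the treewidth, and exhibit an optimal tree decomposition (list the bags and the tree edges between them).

Each bag holds 3 vertices, so the decomposition has width 2, which upper-bounds the treewidth. Conversely, {0, 1, 5} is a clique of size 3, and the vertices of any clique must share a bag in every tree decomposition; so some bag has ≥ 3 vertices and tw(G) ≥ 2. Combining the bounds, tw(G) = 2.

Treewidth 2.
One optimal decomposition is:
Bags: B1 = {0, 2, 4}  B2 = {0, 2, 5}  B3 = {0, 1, 5}  B4 = {0, 3, 4}
Tree: B1–B2, B2–B3, B1–B4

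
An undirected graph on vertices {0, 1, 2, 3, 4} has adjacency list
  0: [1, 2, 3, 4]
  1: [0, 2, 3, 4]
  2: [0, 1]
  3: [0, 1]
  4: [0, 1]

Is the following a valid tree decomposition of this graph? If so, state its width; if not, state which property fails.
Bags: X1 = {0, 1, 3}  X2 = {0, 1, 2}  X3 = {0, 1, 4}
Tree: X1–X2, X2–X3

Checking the three conditions: (i) the bags cover all of {0, 1, 2, 3, 4}; (ii) for each edge, some bag contains both endpoints; (iii) the bags containing any fixed vertex form a subtree. All hold, so the decomposition is valid with width 3 − 1 = 2.

Yes; width 2.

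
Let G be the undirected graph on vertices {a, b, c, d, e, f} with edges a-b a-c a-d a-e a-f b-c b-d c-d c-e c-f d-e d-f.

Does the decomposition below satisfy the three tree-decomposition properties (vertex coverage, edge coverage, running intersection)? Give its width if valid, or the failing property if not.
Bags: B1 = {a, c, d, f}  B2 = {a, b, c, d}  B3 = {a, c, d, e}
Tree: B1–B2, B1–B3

Yes; width 3.

Checking the three conditions: (i) the bags cover all of {a, b, c, d, e, f}; (ii) for each edge, some bag contains both endpoints; (iii) the bags containing any fixed vertex form a subtree. All hold, so the decomposition is valid with width 4 − 1 = 3.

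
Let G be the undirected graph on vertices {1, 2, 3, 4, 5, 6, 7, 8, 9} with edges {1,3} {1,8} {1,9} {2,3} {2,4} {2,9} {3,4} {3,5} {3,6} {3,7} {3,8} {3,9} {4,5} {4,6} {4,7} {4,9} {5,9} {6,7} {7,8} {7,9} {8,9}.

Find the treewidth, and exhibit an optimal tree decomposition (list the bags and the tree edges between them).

Treewidth 3.
One optimal decomposition is:
Bags: B1 = {2, 3, 4, 9}  B2 = {3, 4, 7, 9}  B3 = {3, 7, 8, 9}  B4 = {1, 3, 8, 9}  B5 = {3, 4, 5, 9}  B6 = {3, 4, 6, 7}
Tree: B1–B2, B2–B3, B3–B4, B2–B5, B2–B6

Every bag has size at most 4, so the width is 4 − 1 = 3 and tw(G) ≤ 3. For the lower bound, the 4 vertices {1, 3, 8, 9} are pairwise adjacent, and any tree decomposition puts a clique entirely inside one bag — forcing width ≥ 3. Therefore the treewidth is 3.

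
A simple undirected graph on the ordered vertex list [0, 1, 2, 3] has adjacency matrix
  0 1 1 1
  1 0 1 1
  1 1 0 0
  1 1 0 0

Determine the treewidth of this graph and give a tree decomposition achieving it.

Treewidth 2.
Bags: B1 = {0, 1, 2}  B2 = {0, 1, 3}
Tree: B1–B2

The largest bag has 3 vertices, giving width 2; this decomposition certifies tw(G) ≤ 2. On the other hand G contains the 3-clique {0, 1, 2}. A clique must lie in a single bag of any decomposition, so no decomposition can have width below 2. Hence tw(G) = 2 exactly.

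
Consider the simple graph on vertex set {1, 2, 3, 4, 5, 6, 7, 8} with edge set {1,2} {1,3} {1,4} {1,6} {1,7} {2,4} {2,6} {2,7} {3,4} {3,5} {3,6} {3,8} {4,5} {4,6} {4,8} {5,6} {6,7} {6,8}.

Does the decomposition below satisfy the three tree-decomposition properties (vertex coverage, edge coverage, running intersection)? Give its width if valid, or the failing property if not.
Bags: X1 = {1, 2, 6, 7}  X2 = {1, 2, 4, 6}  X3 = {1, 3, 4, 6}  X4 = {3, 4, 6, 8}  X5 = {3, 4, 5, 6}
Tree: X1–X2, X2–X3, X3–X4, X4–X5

Yes; width 3.

Vertex coverage: the bags together contain {1, 2, 3, 4, 5, 6, 7, 8}, the full vertex set. Edge coverage: each edge of G has both endpoints in at least one bag. Running intersection: for every vertex, the bags containing it form a connected subtree. All three properties hold, so this is a valid tree decomposition of width max|bag| − 1 = 3, and hence tw(G) ≤ 3.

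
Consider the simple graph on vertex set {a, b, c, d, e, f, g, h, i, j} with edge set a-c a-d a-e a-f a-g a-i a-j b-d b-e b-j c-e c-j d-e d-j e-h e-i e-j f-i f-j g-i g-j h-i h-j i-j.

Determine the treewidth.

3

A width-3 tree decomposition is:
Bags: B1 = {a, e, i, j}  B2 = {a, g, i, j}  B3 = {a, d, e, j}  B4 = {b, d, e, j}  B5 = {a, f, i, j}  B6 = {e, h, i, j}  B7 = {a, c, e, j}
Tree: B1–B2, B1–B3, B3–B4, B2–B5, B1–B6, B3–B7
The largest bag has 4 vertices, giving width 3; this decomposition certifies tw(G) ≤ 3. Conversely, {e, h, i, j} is a clique of size 4, and the vertices of any clique must share a bag in every tree decomposition; so some bag has ≥ 4 vertices and tw(G) ≥ 3. The upper and lower bounds meet at 3, so that is the treewidth.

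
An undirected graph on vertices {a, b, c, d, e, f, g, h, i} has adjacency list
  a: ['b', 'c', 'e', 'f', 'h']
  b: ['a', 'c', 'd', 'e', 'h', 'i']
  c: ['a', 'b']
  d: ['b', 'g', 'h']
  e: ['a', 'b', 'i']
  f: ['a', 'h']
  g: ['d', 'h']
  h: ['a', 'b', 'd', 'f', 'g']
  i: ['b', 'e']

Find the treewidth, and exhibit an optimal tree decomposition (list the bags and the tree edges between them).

The largest bag has 3 vertices, giving width 2; this decomposition certifies tw(G) ≤ 2. Conversely, {d, g, h} is a clique of size 3, and the vertices of any clique must share a bag in every tree decomposition; so some bag has ≥ 3 vertices and tw(G) ≥ 2. Hence tw(G) = 2 exactly.

Treewidth 2.
One optimal decomposition is:
Bags: B1 = {a, b, e}  B2 = {a, b, h}  B3 = {a, f, h}  B4 = {a, b, c}  B5 = {b, d, h}  B6 = {b, e, i}  B7 = {d, g, h}
Tree: B1–B2, B2–B3, B1–B4, B2–B5, B1–B6, B5–B7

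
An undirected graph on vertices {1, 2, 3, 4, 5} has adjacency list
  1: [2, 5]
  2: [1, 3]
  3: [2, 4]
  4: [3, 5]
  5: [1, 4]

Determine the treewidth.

A width-2 tree decomposition is:
Bags: B1 = {1, 2, 5}  B2 = {2, 3, 5}  B3 = {3, 4, 5}
Tree: B1–B2, B2–B3
The largest bag has 3 vertices, giving width 2; this decomposition certifies tw(G) ≤ 2. The edges 5–1–2–3–4–5 form a cycle, so G is not a tree and its treewidth is at least 2. Hence tw(G) = 2 exactly.

2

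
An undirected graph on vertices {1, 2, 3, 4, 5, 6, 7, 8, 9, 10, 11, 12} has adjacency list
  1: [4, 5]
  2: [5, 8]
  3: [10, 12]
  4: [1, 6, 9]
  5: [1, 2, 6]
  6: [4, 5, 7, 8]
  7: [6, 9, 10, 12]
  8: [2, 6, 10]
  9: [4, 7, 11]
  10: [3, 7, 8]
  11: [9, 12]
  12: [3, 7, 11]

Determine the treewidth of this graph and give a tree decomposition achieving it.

Each bag holds 4 vertices, so the decomposition has width 3, which upper-bounds the treewidth. For the lower bound: the 4 vertex sets {1,2,5}, {8}, {6}, {4,7,9,10} are disjoint, each induces a connected subgraph, and every pair is joined by at least one edge of G. Contracting each set to a single vertex therefore yields K_{4} as a minor, and since treewidth is minor-monotone, tw(G) ≥ tw(K_{4}) = 3. Therefore the treewidth is 3.

Treewidth 3.
One such decomposition:
Bags: B1 = {1, 2, 5, 8}  B2 = {1, 5, 6, 8}  B3 = {1, 4, 6, 8}  B4 = {4, 6, 8, 10}  B5 = {4, 6, 7, 10}  B6 = {4, 7, 9, 10}  B7 = {3, 7, 9, 10}  B8 = {3, 7, 9, 12}  B9 = {3, 9, 11, 12}
Tree: B1–B2, B2–B3, B3–B4, B4–B5, B5–B6, B6–B7, B7–B8, B8–B9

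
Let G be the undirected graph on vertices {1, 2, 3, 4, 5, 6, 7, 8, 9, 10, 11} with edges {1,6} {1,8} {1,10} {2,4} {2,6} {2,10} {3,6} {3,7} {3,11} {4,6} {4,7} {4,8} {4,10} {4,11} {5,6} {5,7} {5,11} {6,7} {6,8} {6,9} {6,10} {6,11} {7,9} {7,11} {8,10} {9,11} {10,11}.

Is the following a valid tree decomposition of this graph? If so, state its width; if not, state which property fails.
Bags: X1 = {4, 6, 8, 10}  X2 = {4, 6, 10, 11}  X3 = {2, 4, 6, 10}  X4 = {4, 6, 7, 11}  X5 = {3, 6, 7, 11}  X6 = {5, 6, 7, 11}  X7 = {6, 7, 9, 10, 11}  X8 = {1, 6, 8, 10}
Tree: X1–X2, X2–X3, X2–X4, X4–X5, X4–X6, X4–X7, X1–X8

A tree decomposition must satisfy three properties: every vertex lies in some bag; for every edge, both endpoints lie together in some bag; and for every vertex, the bags containing it form a connected subtree. Here bags containing vertex 10 are not connected in the tree, so the decomposition is invalid.

No — bags containing vertex 10 are not connected in the tree.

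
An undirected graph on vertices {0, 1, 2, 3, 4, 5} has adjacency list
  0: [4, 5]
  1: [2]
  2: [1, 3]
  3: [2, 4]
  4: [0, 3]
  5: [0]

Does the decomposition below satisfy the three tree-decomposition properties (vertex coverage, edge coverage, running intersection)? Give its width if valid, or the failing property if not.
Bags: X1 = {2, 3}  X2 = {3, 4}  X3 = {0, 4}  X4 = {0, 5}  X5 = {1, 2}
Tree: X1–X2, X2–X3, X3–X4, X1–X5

Yes; width 1.

Every vertex of G appears in some bag (union = {0, 1, 2, 3, 4, 5}); every edge is covered by a bag; and for each vertex v the set of bags containing v is connected in the bag tree. The decomposition is therefore valid. The largest bag has 2 vertices, so the width is 1.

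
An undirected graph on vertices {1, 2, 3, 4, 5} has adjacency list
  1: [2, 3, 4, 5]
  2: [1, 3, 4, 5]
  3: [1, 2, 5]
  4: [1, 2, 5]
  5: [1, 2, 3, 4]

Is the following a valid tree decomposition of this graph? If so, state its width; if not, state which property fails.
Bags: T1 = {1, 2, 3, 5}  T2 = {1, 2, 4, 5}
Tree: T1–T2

Yes; width 3.

Vertex coverage: the bags together contain {1, 2, 3, 4, 5}, the full vertex set. Edge coverage: each edge of G has both endpoints in at least one bag. Running intersection: for every vertex, the bags containing it form a connected subtree. All three properties hold, so this is a valid tree decomposition of width max|bag| − 1 = 3, and hence tw(G) ≤ 3.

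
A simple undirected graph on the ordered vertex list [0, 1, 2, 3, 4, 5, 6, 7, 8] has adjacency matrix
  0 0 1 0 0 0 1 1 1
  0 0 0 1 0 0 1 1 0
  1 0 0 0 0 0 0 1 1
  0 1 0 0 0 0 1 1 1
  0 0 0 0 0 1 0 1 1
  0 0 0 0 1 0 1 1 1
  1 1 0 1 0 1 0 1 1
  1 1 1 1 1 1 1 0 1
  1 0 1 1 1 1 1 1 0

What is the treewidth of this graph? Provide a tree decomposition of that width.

Each bag holds 4 vertices, so the decomposition has width 3, which upper-bounds the treewidth. For the lower bound, the 4 vertices {0, 2, 7, 8} are pairwise adjacent, and any tree decomposition puts a clique entirely inside one bag — forcing width ≥ 3. The upper and lower bounds meet at 3, so that is the treewidth.

Treewidth 3.
One optimal decomposition is:
Bags: B1 = {5, 6, 7, 8}  B2 = {3, 6, 7, 8}  B3 = {0, 6, 7, 8}  B4 = {1, 3, 6, 7}  B5 = {0, 2, 7, 8}  B6 = {4, 5, 7, 8}
Tree: B1–B2, B1–B3, B2–B4, B3–B5, B1–B6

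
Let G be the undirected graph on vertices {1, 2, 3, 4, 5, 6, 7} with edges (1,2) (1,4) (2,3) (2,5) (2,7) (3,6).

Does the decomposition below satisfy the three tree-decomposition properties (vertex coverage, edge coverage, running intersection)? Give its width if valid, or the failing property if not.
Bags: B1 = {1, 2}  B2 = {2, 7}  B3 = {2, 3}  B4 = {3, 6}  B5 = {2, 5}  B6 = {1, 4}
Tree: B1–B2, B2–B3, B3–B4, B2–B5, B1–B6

Vertex coverage: the bags together contain {1, 2, 3, 4, 5, 6, 7}, the full vertex set. Edge coverage: each edge of G has both endpoints in at least one bag. Running intersection: for every vertex, the bags containing it form a connected subtree. All three properties hold, so this is a valid tree decomposition of width max|bag| − 1 = 1, and hence tw(G) ≤ 1.

Yes; width 1.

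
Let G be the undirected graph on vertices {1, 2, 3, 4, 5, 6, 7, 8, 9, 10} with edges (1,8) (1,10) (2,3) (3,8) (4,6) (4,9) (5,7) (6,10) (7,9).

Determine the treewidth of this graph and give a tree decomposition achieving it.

Each bag holds 2 vertices, so the decomposition has width 1, which upper-bounds the treewidth. Since G has at least one edge (e.g. 5–7), it is not an edgeless graph, so tw(G) ≥ 1. Therefore the treewidth is 1.

Treewidth 1.
One optimal decomposition is:
Bags: B1 = {5, 7}  B2 = {7, 9}  B3 = {4, 9}  B4 = {4, 6}  B5 = {6, 10}  B6 = {1, 10}  B7 = {1, 8}  B8 = {3, 8}  B9 = {2, 3}
Tree: B1–B2, B2–B3, B3–B4, B4–B5, B5–B6, B6–B7, B7–B8, B8–B9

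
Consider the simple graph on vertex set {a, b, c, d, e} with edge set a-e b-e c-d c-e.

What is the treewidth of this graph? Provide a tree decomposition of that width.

Every bag has size at most 2, so the width is 2 − 1 = 1 and tw(G) ≤ 1. G has an edge, so its treewidth is at least 1. Therefore the treewidth is 1.

Treewidth 1.
One optimal decomposition is:
Bags: B1 = {c, e}  B2 = {b, e}  B3 = {c, d}  B4 = {a, e}
Tree: B1–B2, B1–B3, B1–B4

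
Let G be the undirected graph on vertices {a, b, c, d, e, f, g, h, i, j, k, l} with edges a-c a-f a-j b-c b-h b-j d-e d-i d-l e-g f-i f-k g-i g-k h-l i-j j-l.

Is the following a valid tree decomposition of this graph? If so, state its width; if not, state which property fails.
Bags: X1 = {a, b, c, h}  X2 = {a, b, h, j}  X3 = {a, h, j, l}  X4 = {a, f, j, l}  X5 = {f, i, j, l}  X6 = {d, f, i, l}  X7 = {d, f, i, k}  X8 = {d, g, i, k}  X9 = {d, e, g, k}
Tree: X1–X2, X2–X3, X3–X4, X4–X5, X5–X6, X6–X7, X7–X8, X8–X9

Yes; width 3.

Checking the three conditions: (i) the bags cover all of {a, b, c, d, e, f, g, h, i, j, k, l}; (ii) for each edge, some bag contains both endpoints; (iii) the bags containing any fixed vertex form a subtree. All hold, so the decomposition is valid with width 4 − 1 = 3.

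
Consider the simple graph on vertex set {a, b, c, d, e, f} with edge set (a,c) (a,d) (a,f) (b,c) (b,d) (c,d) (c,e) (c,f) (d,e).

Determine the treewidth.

A width-2 tree decomposition is:
Bags: B1 = {a, c, d}  B2 = {c, d, e}  B3 = {a, c, f}  B4 = {b, c, d}
Tree: B1–B2, B1–B3, B1–B4
Each bag holds 3 vertices, so the decomposition has width 2, which upper-bounds the treewidth. On the other hand G contains the 3-clique {c, d, e}. A clique must lie in a single bag of any decomposition, so no decomposition can have width below 2. The upper and lower bounds meet at 2, so that is the treewidth.

2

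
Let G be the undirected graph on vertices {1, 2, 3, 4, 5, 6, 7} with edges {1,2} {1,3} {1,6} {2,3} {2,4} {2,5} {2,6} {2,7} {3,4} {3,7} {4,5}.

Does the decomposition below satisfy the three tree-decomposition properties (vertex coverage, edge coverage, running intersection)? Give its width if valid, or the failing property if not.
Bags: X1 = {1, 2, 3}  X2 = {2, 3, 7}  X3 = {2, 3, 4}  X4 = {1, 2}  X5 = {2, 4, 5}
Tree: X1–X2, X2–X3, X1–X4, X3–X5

No — vertex 6 appears in no bag.

A tree decomposition must satisfy three properties: every vertex lies in some bag; for every edge, both endpoints lie together in some bag; and for every vertex, the bags containing it form a connected subtree. Here vertex 6 appears in no bag, so the decomposition is invalid.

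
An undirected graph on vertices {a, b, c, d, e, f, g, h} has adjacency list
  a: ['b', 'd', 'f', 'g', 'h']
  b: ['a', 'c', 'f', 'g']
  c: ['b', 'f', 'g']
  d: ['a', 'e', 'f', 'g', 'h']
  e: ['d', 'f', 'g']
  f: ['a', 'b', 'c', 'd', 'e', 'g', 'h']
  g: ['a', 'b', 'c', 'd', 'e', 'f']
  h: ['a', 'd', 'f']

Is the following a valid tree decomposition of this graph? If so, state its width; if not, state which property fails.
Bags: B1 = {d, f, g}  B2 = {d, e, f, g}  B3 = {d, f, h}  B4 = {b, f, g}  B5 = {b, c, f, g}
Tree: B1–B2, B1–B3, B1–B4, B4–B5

A tree decomposition must satisfy three properties: every vertex lies in some bag; for every edge, both endpoints lie together in some bag; and for every vertex, the bags containing it form a connected subtree. Here vertex a appears in no bag, so the decomposition is invalid.

No — vertex a appears in no bag.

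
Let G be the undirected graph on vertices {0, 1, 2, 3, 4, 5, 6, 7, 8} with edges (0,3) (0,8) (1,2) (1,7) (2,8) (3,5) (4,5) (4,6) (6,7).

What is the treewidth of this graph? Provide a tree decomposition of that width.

Treewidth 2.
One optimal decomposition is:
Bags: B1 = {1, 2, 7}  B2 = {2, 6, 7}  B3 = {2, 4, 6}  B4 = {2, 4, 5}  B5 = {2, 3, 5}  B6 = {0, 2, 3}  B7 = {0, 2, 8}
Tree: B1–B2, B2–B3, B3–B4, B4–B5, B5–B6, B6–B7

The largest bag has 3 vertices, giving width 2; this decomposition certifies tw(G) ≤ 2. The edges 2–1–7–6–4–5–3–0–8–2 form a cycle, so G is not a tree and its treewidth is at least 2. The upper and lower bounds meet at 2, so that is the treewidth.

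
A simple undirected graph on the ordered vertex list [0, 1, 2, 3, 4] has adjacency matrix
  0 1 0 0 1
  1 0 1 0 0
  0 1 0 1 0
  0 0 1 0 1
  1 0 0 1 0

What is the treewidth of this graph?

A width-2 tree decomposition is:
Bags: B1 = {0, 1, 2}  B2 = {0, 2, 3}  B3 = {0, 3, 4}
Tree: B1–B2, B2–B3
Every bag has size at most 3, so the width is 3 − 1 = 2 and tw(G) ≤ 2. The edges 0–1–2–3–4–0 form a cycle, so G is not a tree and its treewidth is at least 2. The upper and lower bounds meet at 2, so that is the treewidth.

2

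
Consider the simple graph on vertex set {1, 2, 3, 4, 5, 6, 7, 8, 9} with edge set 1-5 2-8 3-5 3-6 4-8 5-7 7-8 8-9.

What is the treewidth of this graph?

1

A width-1 tree decomposition is:
Bags: B1 = {2, 8}  B2 = {7, 8}  B3 = {5, 7}  B4 = {1, 5}  B5 = {4, 8}  B6 = {3, 5}  B7 = {3, 6}  B8 = {8, 9}
Tree: B1–B2, B2–B3, B3–B4, B1–B5, B4–B6, B6–B7, B2–B8
Every bag has size at most 2, so the width is 2 − 1 = 1 and tw(G) ≤ 1. Since G has at least one edge (e.g. 2–8), it is not an edgeless graph, so tw(G) ≥ 1. Therefore the treewidth is 1.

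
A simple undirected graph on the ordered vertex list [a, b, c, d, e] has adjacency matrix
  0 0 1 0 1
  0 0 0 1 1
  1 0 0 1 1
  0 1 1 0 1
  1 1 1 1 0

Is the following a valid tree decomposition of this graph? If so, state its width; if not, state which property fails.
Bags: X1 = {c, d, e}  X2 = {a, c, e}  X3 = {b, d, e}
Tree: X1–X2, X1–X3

Yes; width 2.

Every vertex of G appears in some bag (union = {a, b, c, d, e}); every edge is covered by a bag; and for each vertex v the set of bags containing v is connected in the bag tree. The decomposition is therefore valid. The largest bag has 3 vertices, so the width is 2.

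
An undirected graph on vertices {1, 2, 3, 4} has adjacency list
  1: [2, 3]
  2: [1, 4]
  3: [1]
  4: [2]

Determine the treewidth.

A width-1 tree decomposition is:
Bags: B1 = {2, 4}  B2 = {1, 2}  B3 = {1, 3}
Tree: B1–B2, B2–B3
Each bag holds 2 vertices, so the decomposition has width 1, which upper-bounds the treewidth. Since G has at least one edge (e.g. 4–2), it is not an edgeless graph, so tw(G) ≥ 1. Combining the bounds, tw(G) = 1.

1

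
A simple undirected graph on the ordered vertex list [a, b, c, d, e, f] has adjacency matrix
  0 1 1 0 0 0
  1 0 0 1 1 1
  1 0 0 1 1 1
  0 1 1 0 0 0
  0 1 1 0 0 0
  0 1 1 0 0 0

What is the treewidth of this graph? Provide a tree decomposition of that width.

Every bag has size at most 3, so the width is 3 − 1 = 2 and tw(G) ≤ 2. For the lower bound, G contains the cycle c–f–b–d–c, so G is not a forest; only forests have treewidth ≤ 1, hence tw(G) ≥ 2. The upper and lower bounds meet at 2, so that is the treewidth.

Treewidth 2.
One optimal decomposition is:
Bags: B1 = {b, c, f}  B2 = {b, c, d}  B3 = {a, b, c}  B4 = {b, c, e}
Tree: B1–B2, B2–B3, B3–B4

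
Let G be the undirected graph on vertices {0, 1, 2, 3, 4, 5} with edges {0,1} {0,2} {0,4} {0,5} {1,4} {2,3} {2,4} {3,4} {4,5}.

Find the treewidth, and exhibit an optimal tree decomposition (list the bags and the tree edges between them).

Each bag holds 3 vertices, so the decomposition has width 2, which upper-bounds the treewidth. Conversely, {0, 1, 4} is a clique of size 3, and the vertices of any clique must share a bag in every tree decomposition; so some bag has ≥ 3 vertices and tw(G) ≥ 2. Therefore the treewidth is 2.

Treewidth 2.
One optimal decomposition is:
Bags: B1 = {0, 2, 4}  B2 = {2, 3, 4}  B3 = {0, 4, 5}  B4 = {0, 1, 4}
Tree: B1–B2, B1–B3, B3–B4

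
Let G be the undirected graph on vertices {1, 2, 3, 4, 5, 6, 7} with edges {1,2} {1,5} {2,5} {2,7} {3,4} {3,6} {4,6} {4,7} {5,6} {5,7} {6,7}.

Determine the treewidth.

2

A width-2 tree decomposition is:
Bags: B1 = {4, 6, 7}  B2 = {5, 6, 7}  B3 = {2, 5, 7}  B4 = {3, 4, 6}  B5 = {1, 2, 5}
Tree: B1–B2, B2–B3, B1–B4, B3–B5
Each bag holds 3 vertices, so the decomposition has width 2, which upper-bounds the treewidth. On the other hand G contains the 3-clique {3, 4, 6}. A clique must lie in a single bag of any decomposition, so no decomposition can have width below 2. Combining the bounds, tw(G) = 2.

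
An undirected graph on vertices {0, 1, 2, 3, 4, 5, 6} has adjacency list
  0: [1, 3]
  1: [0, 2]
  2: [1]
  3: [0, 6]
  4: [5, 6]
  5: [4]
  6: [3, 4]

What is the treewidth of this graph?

A width-1 tree decomposition is:
Bags: B1 = {4, 5}  B2 = {4, 6}  B3 = {3, 6}  B4 = {0, 3}  B5 = {0, 1}  B6 = {1, 2}
Tree: B1–B2, B2–B3, B3–B4, B4–B5, B5–B6
Each bag holds 2 vertices, so the decomposition has width 1, which upper-bounds the treewidth. Any graph with an edge has treewidth ≥ 1, and G has the edge 5–4. The upper and lower bounds meet at 1, so that is the treewidth.

1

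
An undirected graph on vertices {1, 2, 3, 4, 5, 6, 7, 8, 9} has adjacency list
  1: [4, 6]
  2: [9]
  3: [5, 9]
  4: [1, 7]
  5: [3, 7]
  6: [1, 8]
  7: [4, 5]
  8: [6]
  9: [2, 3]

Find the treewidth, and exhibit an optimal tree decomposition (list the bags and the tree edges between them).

Treewidth 1.
Bags: B1 = {2, 9}  B2 = {3, 9}  B3 = {3, 5}  B4 = {5, 7}  B5 = {4, 7}  B6 = {1, 4}  B7 = {1, 6}  B8 = {6, 8}
Tree: B1–B2, B2–B3, B3–B4, B4–B5, B5–B6, B6–B7, B7–B8

Each bag holds 2 vertices, so the decomposition has width 1, which upper-bounds the treewidth. G has an edge, so its treewidth is at least 1. Hence tw(G) = 1 exactly.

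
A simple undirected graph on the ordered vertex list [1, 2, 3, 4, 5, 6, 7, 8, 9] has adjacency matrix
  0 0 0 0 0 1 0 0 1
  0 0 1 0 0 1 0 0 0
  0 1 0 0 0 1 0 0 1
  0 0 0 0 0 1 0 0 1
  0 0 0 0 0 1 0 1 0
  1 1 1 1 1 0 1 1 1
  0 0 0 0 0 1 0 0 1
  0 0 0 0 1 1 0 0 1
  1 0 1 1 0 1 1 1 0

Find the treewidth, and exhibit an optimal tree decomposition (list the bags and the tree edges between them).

Treewidth 2.
Bags: B1 = {4, 6, 9}  B2 = {6, 7, 9}  B3 = {6, 8, 9}  B4 = {3, 6, 9}  B5 = {5, 6, 8}  B6 = {2, 3, 6}  B7 = {1, 6, 9}
Tree: B1–B2, B2–B3, B3–B4, B3–B5, B4–B6, B2–B7

The largest bag has 3 vertices, giving width 2; this decomposition certifies tw(G) ≤ 2. Conversely, {1, 6, 9} is a clique of size 3, and the vertices of any clique must share a bag in every tree decomposition; so some bag has ≥ 3 vertices and tw(G) ≥ 2. The upper and lower bounds meet at 2, so that is the treewidth.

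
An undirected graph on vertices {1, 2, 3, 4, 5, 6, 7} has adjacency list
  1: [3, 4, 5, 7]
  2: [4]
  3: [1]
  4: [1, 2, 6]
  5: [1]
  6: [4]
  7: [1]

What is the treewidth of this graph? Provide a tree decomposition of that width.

Treewidth 1.
One optimal decomposition is:
Bags: B1 = {1, 3}  B2 = {1, 4}  B3 = {2, 4}  B4 = {1, 5}  B5 = {1, 7}  B6 = {4, 6}
Tree: B1–B2, B2–B3, B2–B4, B4–B5, B2–B6

Each bag holds 2 vertices, so the decomposition has width 1, which upper-bounds the treewidth. G has an edge, so its treewidth is at least 1. Hence tw(G) = 1 exactly.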